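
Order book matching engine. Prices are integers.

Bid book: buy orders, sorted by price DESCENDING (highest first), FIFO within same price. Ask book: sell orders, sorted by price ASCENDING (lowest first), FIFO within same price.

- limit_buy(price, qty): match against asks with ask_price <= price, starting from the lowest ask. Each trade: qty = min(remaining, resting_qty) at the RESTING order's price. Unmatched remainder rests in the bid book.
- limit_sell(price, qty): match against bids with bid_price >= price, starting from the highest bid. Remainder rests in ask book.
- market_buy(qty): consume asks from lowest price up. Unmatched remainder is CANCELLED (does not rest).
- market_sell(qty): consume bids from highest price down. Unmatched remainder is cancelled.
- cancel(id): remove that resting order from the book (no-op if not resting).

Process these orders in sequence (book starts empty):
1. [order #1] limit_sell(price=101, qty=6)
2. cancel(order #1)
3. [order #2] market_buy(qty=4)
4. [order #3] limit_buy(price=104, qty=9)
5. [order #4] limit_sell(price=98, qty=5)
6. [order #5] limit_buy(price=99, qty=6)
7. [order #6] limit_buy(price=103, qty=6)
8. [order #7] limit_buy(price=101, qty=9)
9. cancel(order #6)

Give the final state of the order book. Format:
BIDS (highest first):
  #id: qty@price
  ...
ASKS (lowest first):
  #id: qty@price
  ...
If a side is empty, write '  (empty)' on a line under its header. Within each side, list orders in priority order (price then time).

After op 1 [order #1] limit_sell(price=101, qty=6): fills=none; bids=[-] asks=[#1:6@101]
After op 2 cancel(order #1): fills=none; bids=[-] asks=[-]
After op 3 [order #2] market_buy(qty=4): fills=none; bids=[-] asks=[-]
After op 4 [order #3] limit_buy(price=104, qty=9): fills=none; bids=[#3:9@104] asks=[-]
After op 5 [order #4] limit_sell(price=98, qty=5): fills=#3x#4:5@104; bids=[#3:4@104] asks=[-]
After op 6 [order #5] limit_buy(price=99, qty=6): fills=none; bids=[#3:4@104 #5:6@99] asks=[-]
After op 7 [order #6] limit_buy(price=103, qty=6): fills=none; bids=[#3:4@104 #6:6@103 #5:6@99] asks=[-]
After op 8 [order #7] limit_buy(price=101, qty=9): fills=none; bids=[#3:4@104 #6:6@103 #7:9@101 #5:6@99] asks=[-]
After op 9 cancel(order #6): fills=none; bids=[#3:4@104 #7:9@101 #5:6@99] asks=[-]

Answer: BIDS (highest first):
  #3: 4@104
  #7: 9@101
  #5: 6@99
ASKS (lowest first):
  (empty)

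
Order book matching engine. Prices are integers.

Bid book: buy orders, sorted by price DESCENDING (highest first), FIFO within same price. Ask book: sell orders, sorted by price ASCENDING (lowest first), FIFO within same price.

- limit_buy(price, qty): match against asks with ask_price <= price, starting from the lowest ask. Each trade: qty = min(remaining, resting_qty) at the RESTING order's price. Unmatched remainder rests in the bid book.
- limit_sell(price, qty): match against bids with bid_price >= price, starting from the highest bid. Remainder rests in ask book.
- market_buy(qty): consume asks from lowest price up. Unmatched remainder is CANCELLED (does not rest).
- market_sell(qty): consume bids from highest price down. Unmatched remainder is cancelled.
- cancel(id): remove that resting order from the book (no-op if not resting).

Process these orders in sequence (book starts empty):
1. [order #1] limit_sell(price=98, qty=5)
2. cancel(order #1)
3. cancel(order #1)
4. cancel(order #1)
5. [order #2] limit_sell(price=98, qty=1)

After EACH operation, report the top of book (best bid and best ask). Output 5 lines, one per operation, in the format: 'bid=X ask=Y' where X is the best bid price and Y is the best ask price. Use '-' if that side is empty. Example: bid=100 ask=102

After op 1 [order #1] limit_sell(price=98, qty=5): fills=none; bids=[-] asks=[#1:5@98]
After op 2 cancel(order #1): fills=none; bids=[-] asks=[-]
After op 3 cancel(order #1): fills=none; bids=[-] asks=[-]
After op 4 cancel(order #1): fills=none; bids=[-] asks=[-]
After op 5 [order #2] limit_sell(price=98, qty=1): fills=none; bids=[-] asks=[#2:1@98]

Answer: bid=- ask=98
bid=- ask=-
bid=- ask=-
bid=- ask=-
bid=- ask=98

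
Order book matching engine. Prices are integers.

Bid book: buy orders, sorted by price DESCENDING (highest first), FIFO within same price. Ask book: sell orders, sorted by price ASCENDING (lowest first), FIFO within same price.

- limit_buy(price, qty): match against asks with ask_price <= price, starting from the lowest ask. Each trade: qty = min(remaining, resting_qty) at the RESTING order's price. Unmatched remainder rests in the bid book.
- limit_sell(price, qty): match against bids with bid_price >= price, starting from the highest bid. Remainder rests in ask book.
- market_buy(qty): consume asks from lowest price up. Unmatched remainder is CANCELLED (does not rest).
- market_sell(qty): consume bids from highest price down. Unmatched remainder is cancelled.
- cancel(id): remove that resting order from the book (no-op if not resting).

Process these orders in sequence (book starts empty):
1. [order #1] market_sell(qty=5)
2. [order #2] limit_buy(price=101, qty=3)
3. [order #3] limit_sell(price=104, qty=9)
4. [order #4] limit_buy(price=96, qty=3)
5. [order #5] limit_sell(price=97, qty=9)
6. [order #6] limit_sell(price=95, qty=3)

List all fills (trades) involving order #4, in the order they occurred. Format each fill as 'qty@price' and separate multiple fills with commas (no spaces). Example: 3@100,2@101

Answer: 3@96

Derivation:
After op 1 [order #1] market_sell(qty=5): fills=none; bids=[-] asks=[-]
After op 2 [order #2] limit_buy(price=101, qty=3): fills=none; bids=[#2:3@101] asks=[-]
After op 3 [order #3] limit_sell(price=104, qty=9): fills=none; bids=[#2:3@101] asks=[#3:9@104]
After op 4 [order #4] limit_buy(price=96, qty=3): fills=none; bids=[#2:3@101 #4:3@96] asks=[#3:9@104]
After op 5 [order #5] limit_sell(price=97, qty=9): fills=#2x#5:3@101; bids=[#4:3@96] asks=[#5:6@97 #3:9@104]
After op 6 [order #6] limit_sell(price=95, qty=3): fills=#4x#6:3@96; bids=[-] asks=[#5:6@97 #3:9@104]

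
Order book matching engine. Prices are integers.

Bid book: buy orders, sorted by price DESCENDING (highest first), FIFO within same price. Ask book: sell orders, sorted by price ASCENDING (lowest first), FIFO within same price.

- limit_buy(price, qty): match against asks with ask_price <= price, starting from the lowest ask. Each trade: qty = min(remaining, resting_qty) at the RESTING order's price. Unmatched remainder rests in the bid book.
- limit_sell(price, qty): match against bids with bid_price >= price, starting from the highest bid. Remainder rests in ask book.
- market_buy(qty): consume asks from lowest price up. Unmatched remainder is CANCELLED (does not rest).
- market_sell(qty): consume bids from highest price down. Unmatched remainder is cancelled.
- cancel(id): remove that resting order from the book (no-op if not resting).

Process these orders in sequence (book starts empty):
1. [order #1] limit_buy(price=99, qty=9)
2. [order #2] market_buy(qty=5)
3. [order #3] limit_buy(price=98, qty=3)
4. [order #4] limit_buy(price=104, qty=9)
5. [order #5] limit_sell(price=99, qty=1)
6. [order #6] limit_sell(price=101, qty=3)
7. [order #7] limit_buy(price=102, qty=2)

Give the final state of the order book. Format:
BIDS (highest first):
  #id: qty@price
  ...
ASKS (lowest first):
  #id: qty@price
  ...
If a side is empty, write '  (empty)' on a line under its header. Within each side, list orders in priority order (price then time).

After op 1 [order #1] limit_buy(price=99, qty=9): fills=none; bids=[#1:9@99] asks=[-]
After op 2 [order #2] market_buy(qty=5): fills=none; bids=[#1:9@99] asks=[-]
After op 3 [order #3] limit_buy(price=98, qty=3): fills=none; bids=[#1:9@99 #3:3@98] asks=[-]
After op 4 [order #4] limit_buy(price=104, qty=9): fills=none; bids=[#4:9@104 #1:9@99 #3:3@98] asks=[-]
After op 5 [order #5] limit_sell(price=99, qty=1): fills=#4x#5:1@104; bids=[#4:8@104 #1:9@99 #3:3@98] asks=[-]
After op 6 [order #6] limit_sell(price=101, qty=3): fills=#4x#6:3@104; bids=[#4:5@104 #1:9@99 #3:3@98] asks=[-]
After op 7 [order #7] limit_buy(price=102, qty=2): fills=none; bids=[#4:5@104 #7:2@102 #1:9@99 #3:3@98] asks=[-]

Answer: BIDS (highest first):
  #4: 5@104
  #7: 2@102
  #1: 9@99
  #3: 3@98
ASKS (lowest first):
  (empty)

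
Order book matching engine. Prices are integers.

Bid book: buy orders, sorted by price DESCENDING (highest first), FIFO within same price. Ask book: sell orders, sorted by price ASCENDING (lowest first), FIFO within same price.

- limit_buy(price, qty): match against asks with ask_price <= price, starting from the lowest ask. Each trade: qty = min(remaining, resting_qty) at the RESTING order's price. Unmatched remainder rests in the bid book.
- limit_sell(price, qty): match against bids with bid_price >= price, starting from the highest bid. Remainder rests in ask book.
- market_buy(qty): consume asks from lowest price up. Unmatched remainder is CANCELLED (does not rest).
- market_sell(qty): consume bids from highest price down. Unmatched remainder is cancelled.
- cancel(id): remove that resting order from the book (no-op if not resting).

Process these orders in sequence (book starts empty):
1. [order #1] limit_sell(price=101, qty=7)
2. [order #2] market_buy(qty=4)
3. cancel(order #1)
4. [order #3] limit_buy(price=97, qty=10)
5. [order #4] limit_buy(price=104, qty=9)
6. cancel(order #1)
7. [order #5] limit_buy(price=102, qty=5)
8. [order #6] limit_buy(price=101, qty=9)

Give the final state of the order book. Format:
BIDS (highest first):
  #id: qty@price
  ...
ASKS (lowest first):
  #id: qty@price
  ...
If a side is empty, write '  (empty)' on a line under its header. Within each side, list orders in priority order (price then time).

After op 1 [order #1] limit_sell(price=101, qty=7): fills=none; bids=[-] asks=[#1:7@101]
After op 2 [order #2] market_buy(qty=4): fills=#2x#1:4@101; bids=[-] asks=[#1:3@101]
After op 3 cancel(order #1): fills=none; bids=[-] asks=[-]
After op 4 [order #3] limit_buy(price=97, qty=10): fills=none; bids=[#3:10@97] asks=[-]
After op 5 [order #4] limit_buy(price=104, qty=9): fills=none; bids=[#4:9@104 #3:10@97] asks=[-]
After op 6 cancel(order #1): fills=none; bids=[#4:9@104 #3:10@97] asks=[-]
After op 7 [order #5] limit_buy(price=102, qty=5): fills=none; bids=[#4:9@104 #5:5@102 #3:10@97] asks=[-]
After op 8 [order #6] limit_buy(price=101, qty=9): fills=none; bids=[#4:9@104 #5:5@102 #6:9@101 #3:10@97] asks=[-]

Answer: BIDS (highest first):
  #4: 9@104
  #5: 5@102
  #6: 9@101
  #3: 10@97
ASKS (lowest first):
  (empty)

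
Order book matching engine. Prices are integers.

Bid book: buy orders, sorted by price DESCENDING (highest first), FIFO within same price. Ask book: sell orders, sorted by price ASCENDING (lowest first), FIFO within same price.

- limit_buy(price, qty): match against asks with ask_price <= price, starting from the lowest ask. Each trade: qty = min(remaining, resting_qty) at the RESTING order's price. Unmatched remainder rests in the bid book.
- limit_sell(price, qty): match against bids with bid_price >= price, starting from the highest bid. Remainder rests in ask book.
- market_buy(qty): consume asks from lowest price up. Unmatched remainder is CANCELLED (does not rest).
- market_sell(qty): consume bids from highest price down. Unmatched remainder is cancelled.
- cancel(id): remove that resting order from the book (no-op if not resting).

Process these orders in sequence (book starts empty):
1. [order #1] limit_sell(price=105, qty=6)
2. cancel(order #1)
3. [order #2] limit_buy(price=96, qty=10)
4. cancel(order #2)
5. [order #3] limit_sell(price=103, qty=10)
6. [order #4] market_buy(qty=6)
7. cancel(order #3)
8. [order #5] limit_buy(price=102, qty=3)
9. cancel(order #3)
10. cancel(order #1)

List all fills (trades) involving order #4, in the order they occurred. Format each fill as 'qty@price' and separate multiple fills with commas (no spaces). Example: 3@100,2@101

After op 1 [order #1] limit_sell(price=105, qty=6): fills=none; bids=[-] asks=[#1:6@105]
After op 2 cancel(order #1): fills=none; bids=[-] asks=[-]
After op 3 [order #2] limit_buy(price=96, qty=10): fills=none; bids=[#2:10@96] asks=[-]
After op 4 cancel(order #2): fills=none; bids=[-] asks=[-]
After op 5 [order #3] limit_sell(price=103, qty=10): fills=none; bids=[-] asks=[#3:10@103]
After op 6 [order #4] market_buy(qty=6): fills=#4x#3:6@103; bids=[-] asks=[#3:4@103]
After op 7 cancel(order #3): fills=none; bids=[-] asks=[-]
After op 8 [order #5] limit_buy(price=102, qty=3): fills=none; bids=[#5:3@102] asks=[-]
After op 9 cancel(order #3): fills=none; bids=[#5:3@102] asks=[-]
After op 10 cancel(order #1): fills=none; bids=[#5:3@102] asks=[-]

Answer: 6@103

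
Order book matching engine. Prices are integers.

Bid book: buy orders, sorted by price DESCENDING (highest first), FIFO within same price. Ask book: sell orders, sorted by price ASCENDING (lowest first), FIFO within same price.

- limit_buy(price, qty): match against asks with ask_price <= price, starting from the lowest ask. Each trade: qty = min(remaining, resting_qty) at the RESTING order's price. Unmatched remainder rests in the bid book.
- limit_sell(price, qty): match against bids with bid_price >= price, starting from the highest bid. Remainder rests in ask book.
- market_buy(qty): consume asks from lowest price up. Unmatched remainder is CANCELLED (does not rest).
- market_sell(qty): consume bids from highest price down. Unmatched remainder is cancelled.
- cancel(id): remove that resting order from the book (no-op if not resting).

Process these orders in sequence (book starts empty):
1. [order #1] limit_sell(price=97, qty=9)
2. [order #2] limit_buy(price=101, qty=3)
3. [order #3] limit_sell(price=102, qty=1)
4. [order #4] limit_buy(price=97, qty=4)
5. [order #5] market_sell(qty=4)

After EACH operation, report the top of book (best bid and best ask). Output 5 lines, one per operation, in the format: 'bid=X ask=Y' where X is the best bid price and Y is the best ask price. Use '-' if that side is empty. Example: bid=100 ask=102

Answer: bid=- ask=97
bid=- ask=97
bid=- ask=97
bid=- ask=97
bid=- ask=97

Derivation:
After op 1 [order #1] limit_sell(price=97, qty=9): fills=none; bids=[-] asks=[#1:9@97]
After op 2 [order #2] limit_buy(price=101, qty=3): fills=#2x#1:3@97; bids=[-] asks=[#1:6@97]
After op 3 [order #3] limit_sell(price=102, qty=1): fills=none; bids=[-] asks=[#1:6@97 #3:1@102]
After op 4 [order #4] limit_buy(price=97, qty=4): fills=#4x#1:4@97; bids=[-] asks=[#1:2@97 #3:1@102]
After op 5 [order #5] market_sell(qty=4): fills=none; bids=[-] asks=[#1:2@97 #3:1@102]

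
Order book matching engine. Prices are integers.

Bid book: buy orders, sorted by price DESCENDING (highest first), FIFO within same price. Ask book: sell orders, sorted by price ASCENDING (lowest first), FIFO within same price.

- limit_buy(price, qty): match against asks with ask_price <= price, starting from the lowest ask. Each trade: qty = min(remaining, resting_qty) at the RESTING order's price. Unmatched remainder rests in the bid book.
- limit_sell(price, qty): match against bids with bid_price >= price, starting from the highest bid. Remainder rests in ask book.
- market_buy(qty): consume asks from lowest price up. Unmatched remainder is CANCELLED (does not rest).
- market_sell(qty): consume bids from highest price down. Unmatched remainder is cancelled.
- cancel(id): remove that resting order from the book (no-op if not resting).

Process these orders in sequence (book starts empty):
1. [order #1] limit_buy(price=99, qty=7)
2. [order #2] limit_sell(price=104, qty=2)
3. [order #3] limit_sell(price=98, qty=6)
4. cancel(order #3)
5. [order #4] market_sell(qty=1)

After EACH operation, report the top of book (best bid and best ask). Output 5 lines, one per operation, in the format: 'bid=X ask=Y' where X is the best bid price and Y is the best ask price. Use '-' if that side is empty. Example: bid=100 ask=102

Answer: bid=99 ask=-
bid=99 ask=104
bid=99 ask=104
bid=99 ask=104
bid=- ask=104

Derivation:
After op 1 [order #1] limit_buy(price=99, qty=7): fills=none; bids=[#1:7@99] asks=[-]
After op 2 [order #2] limit_sell(price=104, qty=2): fills=none; bids=[#1:7@99] asks=[#2:2@104]
After op 3 [order #3] limit_sell(price=98, qty=6): fills=#1x#3:6@99; bids=[#1:1@99] asks=[#2:2@104]
After op 4 cancel(order #3): fills=none; bids=[#1:1@99] asks=[#2:2@104]
After op 5 [order #4] market_sell(qty=1): fills=#1x#4:1@99; bids=[-] asks=[#2:2@104]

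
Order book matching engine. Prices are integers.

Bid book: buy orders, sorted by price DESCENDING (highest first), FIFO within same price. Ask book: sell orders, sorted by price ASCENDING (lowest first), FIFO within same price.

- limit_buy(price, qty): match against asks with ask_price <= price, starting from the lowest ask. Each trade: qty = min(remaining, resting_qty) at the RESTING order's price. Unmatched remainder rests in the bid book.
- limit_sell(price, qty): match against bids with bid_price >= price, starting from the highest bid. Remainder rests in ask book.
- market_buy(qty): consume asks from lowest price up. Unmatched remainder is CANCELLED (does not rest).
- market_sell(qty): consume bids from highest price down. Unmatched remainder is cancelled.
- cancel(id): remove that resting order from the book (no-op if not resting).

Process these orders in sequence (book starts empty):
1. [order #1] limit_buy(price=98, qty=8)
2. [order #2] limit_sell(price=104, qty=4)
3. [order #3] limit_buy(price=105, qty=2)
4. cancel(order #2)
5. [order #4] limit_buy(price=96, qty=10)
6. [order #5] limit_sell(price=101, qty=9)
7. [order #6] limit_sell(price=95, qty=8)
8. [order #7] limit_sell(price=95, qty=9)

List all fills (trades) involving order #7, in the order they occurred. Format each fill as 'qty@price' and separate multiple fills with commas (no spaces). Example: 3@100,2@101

After op 1 [order #1] limit_buy(price=98, qty=8): fills=none; bids=[#1:8@98] asks=[-]
After op 2 [order #2] limit_sell(price=104, qty=4): fills=none; bids=[#1:8@98] asks=[#2:4@104]
After op 3 [order #3] limit_buy(price=105, qty=2): fills=#3x#2:2@104; bids=[#1:8@98] asks=[#2:2@104]
After op 4 cancel(order #2): fills=none; bids=[#1:8@98] asks=[-]
After op 5 [order #4] limit_buy(price=96, qty=10): fills=none; bids=[#1:8@98 #4:10@96] asks=[-]
After op 6 [order #5] limit_sell(price=101, qty=9): fills=none; bids=[#1:8@98 #4:10@96] asks=[#5:9@101]
After op 7 [order #6] limit_sell(price=95, qty=8): fills=#1x#6:8@98; bids=[#4:10@96] asks=[#5:9@101]
After op 8 [order #7] limit_sell(price=95, qty=9): fills=#4x#7:9@96; bids=[#4:1@96] asks=[#5:9@101]

Answer: 9@96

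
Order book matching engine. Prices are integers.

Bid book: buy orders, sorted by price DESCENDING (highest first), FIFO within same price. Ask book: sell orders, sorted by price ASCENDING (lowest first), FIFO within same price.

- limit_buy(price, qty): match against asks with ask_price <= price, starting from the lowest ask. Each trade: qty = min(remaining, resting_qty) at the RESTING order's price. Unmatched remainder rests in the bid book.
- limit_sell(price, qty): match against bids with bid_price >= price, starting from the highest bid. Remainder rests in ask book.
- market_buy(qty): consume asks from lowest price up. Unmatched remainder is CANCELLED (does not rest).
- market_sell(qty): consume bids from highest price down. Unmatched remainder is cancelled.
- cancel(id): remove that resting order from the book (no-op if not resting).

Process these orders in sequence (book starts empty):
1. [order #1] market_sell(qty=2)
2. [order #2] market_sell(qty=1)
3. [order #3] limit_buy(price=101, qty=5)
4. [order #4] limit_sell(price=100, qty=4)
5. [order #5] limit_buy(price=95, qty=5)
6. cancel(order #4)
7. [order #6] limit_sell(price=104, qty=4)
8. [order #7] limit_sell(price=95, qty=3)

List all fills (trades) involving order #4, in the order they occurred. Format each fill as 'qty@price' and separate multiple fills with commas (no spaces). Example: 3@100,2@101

Answer: 4@101

Derivation:
After op 1 [order #1] market_sell(qty=2): fills=none; bids=[-] asks=[-]
After op 2 [order #2] market_sell(qty=1): fills=none; bids=[-] asks=[-]
After op 3 [order #3] limit_buy(price=101, qty=5): fills=none; bids=[#3:5@101] asks=[-]
After op 4 [order #4] limit_sell(price=100, qty=4): fills=#3x#4:4@101; bids=[#3:1@101] asks=[-]
After op 5 [order #5] limit_buy(price=95, qty=5): fills=none; bids=[#3:1@101 #5:5@95] asks=[-]
After op 6 cancel(order #4): fills=none; bids=[#3:1@101 #5:5@95] asks=[-]
After op 7 [order #6] limit_sell(price=104, qty=4): fills=none; bids=[#3:1@101 #5:5@95] asks=[#6:4@104]
After op 8 [order #7] limit_sell(price=95, qty=3): fills=#3x#7:1@101 #5x#7:2@95; bids=[#5:3@95] asks=[#6:4@104]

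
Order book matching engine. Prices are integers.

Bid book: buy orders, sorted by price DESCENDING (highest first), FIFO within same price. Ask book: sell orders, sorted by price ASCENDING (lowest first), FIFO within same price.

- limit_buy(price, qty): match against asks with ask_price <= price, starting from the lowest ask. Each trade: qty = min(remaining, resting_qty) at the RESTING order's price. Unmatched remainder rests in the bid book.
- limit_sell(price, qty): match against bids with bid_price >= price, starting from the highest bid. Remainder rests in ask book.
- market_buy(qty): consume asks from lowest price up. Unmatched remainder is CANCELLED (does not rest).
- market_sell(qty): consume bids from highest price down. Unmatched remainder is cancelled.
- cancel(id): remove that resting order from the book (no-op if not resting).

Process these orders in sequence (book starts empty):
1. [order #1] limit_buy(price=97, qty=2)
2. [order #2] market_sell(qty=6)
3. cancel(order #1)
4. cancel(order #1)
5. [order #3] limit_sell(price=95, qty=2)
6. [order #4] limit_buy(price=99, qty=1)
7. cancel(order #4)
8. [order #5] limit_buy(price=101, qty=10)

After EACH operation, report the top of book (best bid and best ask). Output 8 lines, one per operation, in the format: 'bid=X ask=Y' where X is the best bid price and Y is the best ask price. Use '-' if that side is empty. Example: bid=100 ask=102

After op 1 [order #1] limit_buy(price=97, qty=2): fills=none; bids=[#1:2@97] asks=[-]
After op 2 [order #2] market_sell(qty=6): fills=#1x#2:2@97; bids=[-] asks=[-]
After op 3 cancel(order #1): fills=none; bids=[-] asks=[-]
After op 4 cancel(order #1): fills=none; bids=[-] asks=[-]
After op 5 [order #3] limit_sell(price=95, qty=2): fills=none; bids=[-] asks=[#3:2@95]
After op 6 [order #4] limit_buy(price=99, qty=1): fills=#4x#3:1@95; bids=[-] asks=[#3:1@95]
After op 7 cancel(order #4): fills=none; bids=[-] asks=[#3:1@95]
After op 8 [order #5] limit_buy(price=101, qty=10): fills=#5x#3:1@95; bids=[#5:9@101] asks=[-]

Answer: bid=97 ask=-
bid=- ask=-
bid=- ask=-
bid=- ask=-
bid=- ask=95
bid=- ask=95
bid=- ask=95
bid=101 ask=-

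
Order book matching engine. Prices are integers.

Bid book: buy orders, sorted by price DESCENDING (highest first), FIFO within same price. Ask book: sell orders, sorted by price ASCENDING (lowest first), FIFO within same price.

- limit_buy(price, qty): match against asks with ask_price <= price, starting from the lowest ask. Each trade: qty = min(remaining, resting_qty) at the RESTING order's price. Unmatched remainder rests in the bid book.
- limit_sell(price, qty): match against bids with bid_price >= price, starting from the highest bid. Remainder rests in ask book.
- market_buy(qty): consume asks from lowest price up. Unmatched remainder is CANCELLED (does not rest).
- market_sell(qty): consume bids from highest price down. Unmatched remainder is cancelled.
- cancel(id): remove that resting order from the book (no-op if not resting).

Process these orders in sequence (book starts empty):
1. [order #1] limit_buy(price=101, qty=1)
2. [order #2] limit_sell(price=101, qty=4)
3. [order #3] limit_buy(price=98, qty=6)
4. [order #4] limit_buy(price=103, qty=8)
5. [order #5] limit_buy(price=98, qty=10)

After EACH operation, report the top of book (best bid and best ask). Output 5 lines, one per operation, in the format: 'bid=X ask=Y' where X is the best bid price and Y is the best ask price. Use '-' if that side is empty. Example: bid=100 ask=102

Answer: bid=101 ask=-
bid=- ask=101
bid=98 ask=101
bid=103 ask=-
bid=103 ask=-

Derivation:
After op 1 [order #1] limit_buy(price=101, qty=1): fills=none; bids=[#1:1@101] asks=[-]
After op 2 [order #2] limit_sell(price=101, qty=4): fills=#1x#2:1@101; bids=[-] asks=[#2:3@101]
After op 3 [order #3] limit_buy(price=98, qty=6): fills=none; bids=[#3:6@98] asks=[#2:3@101]
After op 4 [order #4] limit_buy(price=103, qty=8): fills=#4x#2:3@101; bids=[#4:5@103 #3:6@98] asks=[-]
After op 5 [order #5] limit_buy(price=98, qty=10): fills=none; bids=[#4:5@103 #3:6@98 #5:10@98] asks=[-]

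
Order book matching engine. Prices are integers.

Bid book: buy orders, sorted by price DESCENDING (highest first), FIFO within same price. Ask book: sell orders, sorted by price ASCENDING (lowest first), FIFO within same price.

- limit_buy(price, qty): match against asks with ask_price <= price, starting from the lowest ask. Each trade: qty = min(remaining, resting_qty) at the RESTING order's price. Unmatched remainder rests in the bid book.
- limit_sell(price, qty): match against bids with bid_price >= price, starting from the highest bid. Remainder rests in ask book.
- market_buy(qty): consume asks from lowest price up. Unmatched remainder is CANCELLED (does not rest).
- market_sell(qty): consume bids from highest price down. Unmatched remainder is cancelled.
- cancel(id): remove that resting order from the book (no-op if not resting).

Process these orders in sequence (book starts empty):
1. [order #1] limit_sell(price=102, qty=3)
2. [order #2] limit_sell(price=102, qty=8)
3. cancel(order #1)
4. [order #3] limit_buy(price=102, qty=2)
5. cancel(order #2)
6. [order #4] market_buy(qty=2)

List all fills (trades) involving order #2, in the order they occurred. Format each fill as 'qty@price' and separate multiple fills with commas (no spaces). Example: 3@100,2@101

After op 1 [order #1] limit_sell(price=102, qty=3): fills=none; bids=[-] asks=[#1:3@102]
After op 2 [order #2] limit_sell(price=102, qty=8): fills=none; bids=[-] asks=[#1:3@102 #2:8@102]
After op 3 cancel(order #1): fills=none; bids=[-] asks=[#2:8@102]
After op 4 [order #3] limit_buy(price=102, qty=2): fills=#3x#2:2@102; bids=[-] asks=[#2:6@102]
After op 5 cancel(order #2): fills=none; bids=[-] asks=[-]
After op 6 [order #4] market_buy(qty=2): fills=none; bids=[-] asks=[-]

Answer: 2@102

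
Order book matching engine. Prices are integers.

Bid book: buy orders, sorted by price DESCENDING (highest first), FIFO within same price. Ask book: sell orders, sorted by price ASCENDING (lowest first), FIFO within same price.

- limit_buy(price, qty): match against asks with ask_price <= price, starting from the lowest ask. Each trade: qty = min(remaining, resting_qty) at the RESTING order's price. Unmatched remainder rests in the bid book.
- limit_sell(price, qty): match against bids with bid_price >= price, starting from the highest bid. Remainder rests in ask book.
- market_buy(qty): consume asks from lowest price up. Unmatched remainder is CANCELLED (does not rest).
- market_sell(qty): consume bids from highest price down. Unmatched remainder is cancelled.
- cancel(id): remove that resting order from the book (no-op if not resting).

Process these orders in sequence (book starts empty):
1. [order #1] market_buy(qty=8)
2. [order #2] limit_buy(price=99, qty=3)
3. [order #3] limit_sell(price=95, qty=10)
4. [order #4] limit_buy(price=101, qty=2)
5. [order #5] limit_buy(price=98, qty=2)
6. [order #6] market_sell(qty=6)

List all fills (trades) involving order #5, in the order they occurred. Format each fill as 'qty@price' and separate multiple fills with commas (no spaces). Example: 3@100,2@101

Answer: 2@95

Derivation:
After op 1 [order #1] market_buy(qty=8): fills=none; bids=[-] asks=[-]
After op 2 [order #2] limit_buy(price=99, qty=3): fills=none; bids=[#2:3@99] asks=[-]
After op 3 [order #3] limit_sell(price=95, qty=10): fills=#2x#3:3@99; bids=[-] asks=[#3:7@95]
After op 4 [order #4] limit_buy(price=101, qty=2): fills=#4x#3:2@95; bids=[-] asks=[#3:5@95]
After op 5 [order #5] limit_buy(price=98, qty=2): fills=#5x#3:2@95; bids=[-] asks=[#3:3@95]
After op 6 [order #6] market_sell(qty=6): fills=none; bids=[-] asks=[#3:3@95]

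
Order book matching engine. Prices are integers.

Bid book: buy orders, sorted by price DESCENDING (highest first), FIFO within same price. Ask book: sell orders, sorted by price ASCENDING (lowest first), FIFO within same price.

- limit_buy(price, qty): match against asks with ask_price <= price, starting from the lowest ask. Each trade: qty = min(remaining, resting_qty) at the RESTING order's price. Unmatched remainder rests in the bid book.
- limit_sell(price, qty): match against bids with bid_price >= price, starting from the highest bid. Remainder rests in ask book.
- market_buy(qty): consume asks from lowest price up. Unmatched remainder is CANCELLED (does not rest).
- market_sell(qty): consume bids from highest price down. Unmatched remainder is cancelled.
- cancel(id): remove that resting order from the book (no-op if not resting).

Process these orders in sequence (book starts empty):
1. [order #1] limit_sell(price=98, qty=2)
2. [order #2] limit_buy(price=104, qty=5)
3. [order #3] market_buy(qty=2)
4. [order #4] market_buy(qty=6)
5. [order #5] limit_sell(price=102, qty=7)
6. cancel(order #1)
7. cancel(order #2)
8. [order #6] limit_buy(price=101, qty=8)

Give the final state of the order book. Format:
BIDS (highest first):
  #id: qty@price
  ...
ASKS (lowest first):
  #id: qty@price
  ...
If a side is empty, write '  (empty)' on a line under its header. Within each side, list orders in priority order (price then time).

Answer: BIDS (highest first):
  #6: 8@101
ASKS (lowest first):
  #5: 4@102

Derivation:
After op 1 [order #1] limit_sell(price=98, qty=2): fills=none; bids=[-] asks=[#1:2@98]
After op 2 [order #2] limit_buy(price=104, qty=5): fills=#2x#1:2@98; bids=[#2:3@104] asks=[-]
After op 3 [order #3] market_buy(qty=2): fills=none; bids=[#2:3@104] asks=[-]
After op 4 [order #4] market_buy(qty=6): fills=none; bids=[#2:3@104] asks=[-]
After op 5 [order #5] limit_sell(price=102, qty=7): fills=#2x#5:3@104; bids=[-] asks=[#5:4@102]
After op 6 cancel(order #1): fills=none; bids=[-] asks=[#5:4@102]
After op 7 cancel(order #2): fills=none; bids=[-] asks=[#5:4@102]
After op 8 [order #6] limit_buy(price=101, qty=8): fills=none; bids=[#6:8@101] asks=[#5:4@102]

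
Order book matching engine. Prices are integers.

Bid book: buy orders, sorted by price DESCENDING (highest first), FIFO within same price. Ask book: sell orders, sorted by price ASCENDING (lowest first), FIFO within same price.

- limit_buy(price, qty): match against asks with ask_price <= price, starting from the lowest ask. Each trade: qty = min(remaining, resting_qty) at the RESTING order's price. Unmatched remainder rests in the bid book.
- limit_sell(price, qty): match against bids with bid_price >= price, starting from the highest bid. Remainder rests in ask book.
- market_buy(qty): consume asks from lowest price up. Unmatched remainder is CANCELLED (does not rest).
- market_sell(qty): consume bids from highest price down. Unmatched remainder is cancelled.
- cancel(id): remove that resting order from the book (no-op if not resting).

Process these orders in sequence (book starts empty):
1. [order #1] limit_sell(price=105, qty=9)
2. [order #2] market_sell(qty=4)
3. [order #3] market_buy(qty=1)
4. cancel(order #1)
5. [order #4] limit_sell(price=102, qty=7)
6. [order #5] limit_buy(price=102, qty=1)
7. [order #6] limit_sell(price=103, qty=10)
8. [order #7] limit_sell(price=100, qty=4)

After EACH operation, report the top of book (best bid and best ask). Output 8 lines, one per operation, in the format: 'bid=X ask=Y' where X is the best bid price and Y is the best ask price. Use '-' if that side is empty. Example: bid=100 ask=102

After op 1 [order #1] limit_sell(price=105, qty=9): fills=none; bids=[-] asks=[#1:9@105]
After op 2 [order #2] market_sell(qty=4): fills=none; bids=[-] asks=[#1:9@105]
After op 3 [order #3] market_buy(qty=1): fills=#3x#1:1@105; bids=[-] asks=[#1:8@105]
After op 4 cancel(order #1): fills=none; bids=[-] asks=[-]
After op 5 [order #4] limit_sell(price=102, qty=7): fills=none; bids=[-] asks=[#4:7@102]
After op 6 [order #5] limit_buy(price=102, qty=1): fills=#5x#4:1@102; bids=[-] asks=[#4:6@102]
After op 7 [order #6] limit_sell(price=103, qty=10): fills=none; bids=[-] asks=[#4:6@102 #6:10@103]
After op 8 [order #7] limit_sell(price=100, qty=4): fills=none; bids=[-] asks=[#7:4@100 #4:6@102 #6:10@103]

Answer: bid=- ask=105
bid=- ask=105
bid=- ask=105
bid=- ask=-
bid=- ask=102
bid=- ask=102
bid=- ask=102
bid=- ask=100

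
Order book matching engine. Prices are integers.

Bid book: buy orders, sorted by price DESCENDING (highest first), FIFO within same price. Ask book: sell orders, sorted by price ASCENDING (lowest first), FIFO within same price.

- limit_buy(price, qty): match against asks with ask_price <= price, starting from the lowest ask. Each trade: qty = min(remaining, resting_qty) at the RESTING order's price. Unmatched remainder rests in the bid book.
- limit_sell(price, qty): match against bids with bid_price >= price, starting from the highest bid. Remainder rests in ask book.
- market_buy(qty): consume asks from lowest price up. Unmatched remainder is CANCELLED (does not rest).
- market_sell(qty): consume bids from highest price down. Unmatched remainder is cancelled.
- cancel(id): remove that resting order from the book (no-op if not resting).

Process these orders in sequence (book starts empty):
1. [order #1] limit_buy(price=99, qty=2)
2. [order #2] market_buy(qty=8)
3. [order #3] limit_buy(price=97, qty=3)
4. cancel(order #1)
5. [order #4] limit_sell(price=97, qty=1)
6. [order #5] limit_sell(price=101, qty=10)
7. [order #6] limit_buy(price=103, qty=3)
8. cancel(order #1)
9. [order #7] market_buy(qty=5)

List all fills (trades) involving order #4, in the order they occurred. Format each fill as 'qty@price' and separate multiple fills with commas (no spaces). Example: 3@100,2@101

Answer: 1@97

Derivation:
After op 1 [order #1] limit_buy(price=99, qty=2): fills=none; bids=[#1:2@99] asks=[-]
After op 2 [order #2] market_buy(qty=8): fills=none; bids=[#1:2@99] asks=[-]
After op 3 [order #3] limit_buy(price=97, qty=3): fills=none; bids=[#1:2@99 #3:3@97] asks=[-]
After op 4 cancel(order #1): fills=none; bids=[#3:3@97] asks=[-]
After op 5 [order #4] limit_sell(price=97, qty=1): fills=#3x#4:1@97; bids=[#3:2@97] asks=[-]
After op 6 [order #5] limit_sell(price=101, qty=10): fills=none; bids=[#3:2@97] asks=[#5:10@101]
After op 7 [order #6] limit_buy(price=103, qty=3): fills=#6x#5:3@101; bids=[#3:2@97] asks=[#5:7@101]
After op 8 cancel(order #1): fills=none; bids=[#3:2@97] asks=[#5:7@101]
After op 9 [order #7] market_buy(qty=5): fills=#7x#5:5@101; bids=[#3:2@97] asks=[#5:2@101]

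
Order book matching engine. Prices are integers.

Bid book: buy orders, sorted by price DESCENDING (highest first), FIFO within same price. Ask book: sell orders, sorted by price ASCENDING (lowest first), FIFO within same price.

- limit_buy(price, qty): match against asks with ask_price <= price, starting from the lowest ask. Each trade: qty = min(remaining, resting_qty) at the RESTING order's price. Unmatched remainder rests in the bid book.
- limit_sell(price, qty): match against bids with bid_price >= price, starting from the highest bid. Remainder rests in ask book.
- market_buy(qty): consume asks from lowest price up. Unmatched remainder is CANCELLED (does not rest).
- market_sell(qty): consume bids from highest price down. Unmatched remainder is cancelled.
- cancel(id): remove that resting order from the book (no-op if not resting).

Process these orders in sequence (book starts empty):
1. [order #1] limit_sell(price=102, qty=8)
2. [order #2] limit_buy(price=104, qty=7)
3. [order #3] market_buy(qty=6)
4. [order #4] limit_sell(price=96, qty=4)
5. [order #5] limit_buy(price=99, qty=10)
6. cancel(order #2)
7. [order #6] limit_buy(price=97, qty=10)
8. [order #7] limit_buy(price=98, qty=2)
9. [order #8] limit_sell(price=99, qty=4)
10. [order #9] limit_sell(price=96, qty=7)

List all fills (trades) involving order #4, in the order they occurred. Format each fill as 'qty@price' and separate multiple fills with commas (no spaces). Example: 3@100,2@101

After op 1 [order #1] limit_sell(price=102, qty=8): fills=none; bids=[-] asks=[#1:8@102]
After op 2 [order #2] limit_buy(price=104, qty=7): fills=#2x#1:7@102; bids=[-] asks=[#1:1@102]
After op 3 [order #3] market_buy(qty=6): fills=#3x#1:1@102; bids=[-] asks=[-]
After op 4 [order #4] limit_sell(price=96, qty=4): fills=none; bids=[-] asks=[#4:4@96]
After op 5 [order #5] limit_buy(price=99, qty=10): fills=#5x#4:4@96; bids=[#5:6@99] asks=[-]
After op 6 cancel(order #2): fills=none; bids=[#5:6@99] asks=[-]
After op 7 [order #6] limit_buy(price=97, qty=10): fills=none; bids=[#5:6@99 #6:10@97] asks=[-]
After op 8 [order #7] limit_buy(price=98, qty=2): fills=none; bids=[#5:6@99 #7:2@98 #6:10@97] asks=[-]
After op 9 [order #8] limit_sell(price=99, qty=4): fills=#5x#8:4@99; bids=[#5:2@99 #7:2@98 #6:10@97] asks=[-]
After op 10 [order #9] limit_sell(price=96, qty=7): fills=#5x#9:2@99 #7x#9:2@98 #6x#9:3@97; bids=[#6:7@97] asks=[-]

Answer: 4@96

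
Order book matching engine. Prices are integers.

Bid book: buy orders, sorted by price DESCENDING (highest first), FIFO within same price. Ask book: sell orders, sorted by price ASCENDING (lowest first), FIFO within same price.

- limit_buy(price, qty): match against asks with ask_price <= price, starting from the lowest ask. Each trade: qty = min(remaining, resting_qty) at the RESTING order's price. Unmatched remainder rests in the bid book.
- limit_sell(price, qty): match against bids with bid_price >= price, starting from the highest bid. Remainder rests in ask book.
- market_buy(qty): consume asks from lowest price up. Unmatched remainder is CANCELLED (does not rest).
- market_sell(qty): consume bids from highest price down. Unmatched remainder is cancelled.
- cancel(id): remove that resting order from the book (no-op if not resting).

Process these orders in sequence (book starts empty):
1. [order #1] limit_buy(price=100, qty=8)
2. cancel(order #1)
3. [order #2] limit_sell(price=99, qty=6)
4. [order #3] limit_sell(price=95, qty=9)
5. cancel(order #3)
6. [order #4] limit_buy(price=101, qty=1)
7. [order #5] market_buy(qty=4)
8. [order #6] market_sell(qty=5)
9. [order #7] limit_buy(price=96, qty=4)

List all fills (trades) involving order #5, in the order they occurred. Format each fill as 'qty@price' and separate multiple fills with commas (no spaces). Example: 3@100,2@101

After op 1 [order #1] limit_buy(price=100, qty=8): fills=none; bids=[#1:8@100] asks=[-]
After op 2 cancel(order #1): fills=none; bids=[-] asks=[-]
After op 3 [order #2] limit_sell(price=99, qty=6): fills=none; bids=[-] asks=[#2:6@99]
After op 4 [order #3] limit_sell(price=95, qty=9): fills=none; bids=[-] asks=[#3:9@95 #2:6@99]
After op 5 cancel(order #3): fills=none; bids=[-] asks=[#2:6@99]
After op 6 [order #4] limit_buy(price=101, qty=1): fills=#4x#2:1@99; bids=[-] asks=[#2:5@99]
After op 7 [order #5] market_buy(qty=4): fills=#5x#2:4@99; bids=[-] asks=[#2:1@99]
After op 8 [order #6] market_sell(qty=5): fills=none; bids=[-] asks=[#2:1@99]
After op 9 [order #7] limit_buy(price=96, qty=4): fills=none; bids=[#7:4@96] asks=[#2:1@99]

Answer: 4@99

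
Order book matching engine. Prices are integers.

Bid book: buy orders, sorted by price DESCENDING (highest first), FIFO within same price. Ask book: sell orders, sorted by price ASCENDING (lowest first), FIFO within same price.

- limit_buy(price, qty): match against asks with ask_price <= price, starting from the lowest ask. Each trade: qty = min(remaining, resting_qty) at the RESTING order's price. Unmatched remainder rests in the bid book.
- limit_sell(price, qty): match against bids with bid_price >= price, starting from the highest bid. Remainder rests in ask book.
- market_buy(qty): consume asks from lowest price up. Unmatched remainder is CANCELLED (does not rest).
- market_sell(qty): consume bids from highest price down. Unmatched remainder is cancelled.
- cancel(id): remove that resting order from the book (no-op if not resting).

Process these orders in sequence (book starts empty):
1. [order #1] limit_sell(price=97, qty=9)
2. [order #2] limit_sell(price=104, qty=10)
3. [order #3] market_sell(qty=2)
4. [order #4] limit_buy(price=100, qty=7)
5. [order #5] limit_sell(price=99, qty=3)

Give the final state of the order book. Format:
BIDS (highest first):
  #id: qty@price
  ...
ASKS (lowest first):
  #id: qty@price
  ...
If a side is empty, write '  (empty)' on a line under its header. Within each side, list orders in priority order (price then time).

After op 1 [order #1] limit_sell(price=97, qty=9): fills=none; bids=[-] asks=[#1:9@97]
After op 2 [order #2] limit_sell(price=104, qty=10): fills=none; bids=[-] asks=[#1:9@97 #2:10@104]
After op 3 [order #3] market_sell(qty=2): fills=none; bids=[-] asks=[#1:9@97 #2:10@104]
After op 4 [order #4] limit_buy(price=100, qty=7): fills=#4x#1:7@97; bids=[-] asks=[#1:2@97 #2:10@104]
After op 5 [order #5] limit_sell(price=99, qty=3): fills=none; bids=[-] asks=[#1:2@97 #5:3@99 #2:10@104]

Answer: BIDS (highest first):
  (empty)
ASKS (lowest first):
  #1: 2@97
  #5: 3@99
  #2: 10@104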